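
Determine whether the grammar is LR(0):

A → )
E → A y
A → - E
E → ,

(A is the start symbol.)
Yes, the grammar is LR(0)

Augment with A' → A and build the canonical LR(0) collection (I0 = CLOSURE({[A' → . A]}), then GOTO on every symbol after a dot until no new states appear). It has 8 states:
  I0: { [A → . )], [A → . - E], [A' → . A] }  — shift
  I1: { [A → ) .] }  — reduce
  I2: { [A → - . E], [A → . )], [A → . - E], [E → . ,], [E → . A y] }  — shift
  I3: { [A' → A .] }  — accept
  I4: { [E → , .] }  — reduce
  I5: { [E → A . y] }  — shift
  I6: { [A → - E .] }  — reduce
  I7: { [E → A y .] }  — reduce

Every state is either a pure shift/goto state or contains exactly one complete item and nothing to shift — no conflicts. The grammar is LR(0).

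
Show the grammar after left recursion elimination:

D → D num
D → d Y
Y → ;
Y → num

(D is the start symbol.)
D → d Y D'
D' → num D'
D' → ε
Y → ;
Y → num

D is directly left-recursive. The standard transformation for
  A → A α₁ | ... | A α_m | β₁ | ... | β_n
is
  A  → β₁ A' | ... | β_n A'
  A' → α₁ A' | ... | α_m A' | ε

D → d Y becomes D → d Y D'
D → D num becomes D' → num D'
Add D' → ε

Productions for other non-terminals are unchanged:
  Y → ;
  Y → num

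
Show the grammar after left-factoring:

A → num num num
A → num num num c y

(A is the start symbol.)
A → num num num A'
A' → ε
A' → c y

Left-factoring transforms A → αβ₁ | αβ₂ into A → αA' and A' → β₁ | β₂
(α is the longest common prefix among the alternatives). Repeat until
no nonterminal has two alternatives with a common prefix.

Round 1: A has alternatives sharing prefix 'num num num'. Introduce A': A → num num num A'
  Add: A' → ε
  Add: A' → c y

No remaining common prefixes — done.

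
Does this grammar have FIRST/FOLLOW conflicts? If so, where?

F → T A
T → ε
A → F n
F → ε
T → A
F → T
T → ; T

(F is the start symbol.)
A FIRST/FOLLOW conflict occurs when a non-terminal N has a nullable alternative N → β (β ⇒* ε) and another alternative N → α with FIRST(α) ∩ FOLLOW(N) ≠ ∅: on such a lookahead the parser cannot decide between expanding α and letting N vanish via β.

Nullable non-terminals: F, T.
FIRST sets used below: FIRST(T) = { ';', 'n', ε }, FIRST(A) = { ';', 'n' }

F: nullable alternative(s) F → ε, F → T; FOLLOW(F) = { $, 'n' }
  F → T A: FIRST \ {ε} = { ';', 'n' } — overlaps FOLLOW(F) on { 'n' }: CONFLICT
  F → ε: FIRST \ {ε} = { } — disjoint from FOLLOW(F)
  F → T: FIRST \ {ε} = { ';', 'n' } — overlaps FOLLOW(F) on { 'n' }: CONFLICT

T: nullable alternative(s) T → ε; FOLLOW(T) = { $, ';', 'n' }
  T → ε: FIRST \ {ε} = { } — this is the only nullable alternative, skip
  T → A: FIRST \ {ε} = { ';', 'n' } — overlaps FOLLOW(T) on { ';', 'n' }: CONFLICT
  T → ; T: FIRST \ {ε} = { ';' } — overlaps FOLLOW(T) on { ';' }: CONFLICT

A has no nullable alternative, so no FIRST/FOLLOW check is needed there.

So the grammar has 4 FIRST/FOLLOW conflicts (marked CONFLICT above).

Answer: Yes. F → T A with FOLLOW(F) on { 'n' }; F → T with FOLLOW(F) on { 'n' }; T → A with FOLLOW(T) on { ';', 'n' }; T → ';' T with FOLLOW(T) on { ';' }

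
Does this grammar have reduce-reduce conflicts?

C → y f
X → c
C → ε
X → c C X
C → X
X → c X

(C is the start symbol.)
A reduce-reduce conflict occurs when an LR(0) state has two complete items [A → α .] and [B → β .] — both call for a reduction, and with no lookahead the parser cannot choose between them.

Augment with C' → C and build the canonical LR(0) collection (I0 = CLOSURE({[C' → . C]}), then GOTO on every symbol after a dot until no new states appear). It has 9 states:
  I0: { [C → . X], [C → . y f], [C → .], [C' → . C], [X → . c C X], [X → . c X], [X → . c] }  — shift, reduce
  I1: { [C' → C .] }  — accept
  I2: { [C → X .] }  — reduce
  I3: { [C → . X], [C → . y f], [C → .], [X → . c C X], [X → . c X], [X → . c], [X → c . C X], [X → c . X], [X → c .] }  — shift, 2 reduces
  I4: { [C → y . f] }  — shift
  I5: { [C → y f .] }  — reduce
  I6: { [X → . c C X], [X → . c X], [X → . c], [X → c C . X] }  — shift
  I7: { [C → X .], [X → c X .] }  — 2 reduces
  I8: { [X → c C X .] }  — reduce

I3 contains complete items [C → .], [X → c .] — reduce-reduce conflict.
I7 contains complete items [C → X .], [X → c X .] — reduce-reduce conflict.

Answer: Yes — I3: [C → .] vs [X → c .]; I7: [C → X .] vs [X → c X .]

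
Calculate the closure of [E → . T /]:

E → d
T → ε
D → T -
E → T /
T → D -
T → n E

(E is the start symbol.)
Start with: [E → . T /]
  [E → . T /] has the dot before T: add [T → .], [T → . D -], [T → . n E]
  [T → . D -] has the dot before D: add [D → . T -]
No further items can be added.

CLOSURE = { [D → . T -], [E → . T /], [T → . D -], [T → . n E], [T → .] }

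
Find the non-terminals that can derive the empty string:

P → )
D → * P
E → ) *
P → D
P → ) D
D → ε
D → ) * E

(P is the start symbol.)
A non-terminal is nullable if it can derive ε (the empty string): either it has an ε-production, or it has a production whose right-hand side consists entirely of nullable non-terminals.

ε-productions: D → ε
So D is immediately nullable.
P → D: every symbol on the right is nullable, so P is nullable too.
No further non-terminal can be added: every production for the remaining non-terminals contains a terminal or a non-nullable non-terminal.
Nullable = { 'D', 'P' }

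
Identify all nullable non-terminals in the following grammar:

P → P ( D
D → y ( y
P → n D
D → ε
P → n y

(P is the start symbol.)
A non-terminal is nullable if it can derive ε (the empty string): either it has an ε-production, or it has a production whose right-hand side consists entirely of nullable non-terminals.

ε-productions: D → ε
So D is immediately nullable.
No further non-terminal can be added: every production for the remaining non-terminals contains a terminal or a non-nullable non-terminal.
Nullable = { 'D' }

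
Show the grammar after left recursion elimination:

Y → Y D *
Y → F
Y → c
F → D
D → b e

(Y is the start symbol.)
Y → F Y'
Y → c Y'
Y' → D * Y'
Y' → ε
F → D
D → b e

Y is directly left-recursive. The standard transformation for
  A → A α₁ | ... | A α_m | β₁ | ... | β_n
is
  A  → β₁ A' | ... | β_n A'
  A' → α₁ A' | ... | α_m A' | ε

Y → F becomes Y → F Y'
Y → c becomes Y → c Y'
Y → Y D * becomes Y' → D * Y'
Add Y' → ε

Productions for other non-terminals are unchanged:
  F → D
  D → b e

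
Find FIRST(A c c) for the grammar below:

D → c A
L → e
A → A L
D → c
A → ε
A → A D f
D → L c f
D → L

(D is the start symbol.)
FIRST sets of the non-terminals involved (from the grammar, by fixed-point iteration):
  FIRST(A) = { 'c', 'e', ε }

To compute FIRST(A c c), process the symbols left to right:
Symbol A is a non-terminal. Add FIRST(A) \ {ε} = { 'c', 'e' }
A is nullable (ε ∈ FIRST(A)), continue to the next symbol.
Symbol c is a terminal. Add 'c' and stop.
FIRST(A c c) = { 'c', 'e' }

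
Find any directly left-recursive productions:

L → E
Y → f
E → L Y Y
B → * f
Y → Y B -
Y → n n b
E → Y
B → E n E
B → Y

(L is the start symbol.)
L → E: starts with E
Y → f: starts with f
E → L Y Y: starts with L
B → * f: starts with '*'
Y → Y B -: LEFT RECURSIVE (starts with Y)
Y → n n b: starts with n
E → Y: starts with Y
B → E n E: starts with E
B → Y: starts with Y

The grammar has direct left recursion on: Y.

Answer: Yes, Y is left-recursive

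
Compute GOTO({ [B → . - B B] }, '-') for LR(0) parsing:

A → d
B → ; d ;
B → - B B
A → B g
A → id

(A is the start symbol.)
{ [B → - . B B], [B → . - B B], [B → . ; d ;] }

GOTO(I, '-') = CLOSURE({ [A → αX.β] : [A → α.Xβ] ∈ I, X = '-' })

Items with dot before '-', with the dot advanced:
  [B → . - B B] → [B → - . B B]
Closure of the advanced items:
  [B → - . B B] has the dot before B: add [B → . ; d ;], [B → . - B B]

GOTO = { [B → - . B B], [B → . - B B], [B → . ; d ;] }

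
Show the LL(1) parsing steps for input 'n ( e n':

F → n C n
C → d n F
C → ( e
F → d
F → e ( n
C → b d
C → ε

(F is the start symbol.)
Stack is shown with the top on the left.

Stack    Input      Action
--------------------------
F $      n ( e n $  output F → n C n
n C n $  n ( e n $  match 'n'
C n $    ( e n $    output C → ( e
( e n $  ( e n $    match '('
e n $    e n $      match 'e'
n $      n $        match 'n'
$        $          accept

The string is accepted.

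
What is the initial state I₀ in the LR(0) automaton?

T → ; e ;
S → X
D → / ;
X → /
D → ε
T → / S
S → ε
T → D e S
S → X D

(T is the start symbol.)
{ [D → . / ;], [D → .], [T → . / S], [T → . ; e ;], [T → . D e S], [T' → . T] }

First, augment the grammar with T' → T
I₀ = CLOSURE({ [T' → . T] }):
  [T' → . T] has the dot before T: add [T → . ; e ;], [T → . / S], [T → . D e S]
  [T → . D e S] has the dot before D: add [D → . / ;], [D → .]
No further items can be added.

I₀ = { [D → . / ;], [D → .], [T → . / S], [T → . ; e ;], [T → . D e S], [T' → . T] }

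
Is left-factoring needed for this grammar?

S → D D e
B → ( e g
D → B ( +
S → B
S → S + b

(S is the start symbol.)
Left-factoring is needed when two productions for the same non-terminal
share a common prefix on the right-hand side.

Productions for S:
  S → D D e
  S → B
  S → S + b

No common prefixes found.

Answer: No, left-factoring is not needed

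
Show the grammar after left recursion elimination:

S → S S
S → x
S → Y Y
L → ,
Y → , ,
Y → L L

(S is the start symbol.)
S is directly left-recursive. The standard transformation for
  A → A α₁ | ... | A α_m | β₁ | ... | β_n
is
  A  → β₁ A' | ... | β_n A'
  A' → α₁ A' | ... | α_m A' | ε

S → x becomes S → x S'
S → Y Y becomes S → Y Y S'
S → S S becomes S' → S S'
Add S' → ε

Productions for other non-terminals are unchanged:
  L → ,
  Y → , ,
  Y → L L

Resulting grammar:
S → x S'
S → Y Y S'
S' → S S'
S' → ε
L → ,
Y → , ,
Y → L L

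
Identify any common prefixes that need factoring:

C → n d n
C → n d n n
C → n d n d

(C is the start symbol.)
Yes, C has productions with common prefix 'n d n'

Left-factoring is needed when two productions for the same non-terminal
share a common prefix on the right-hand side.

Productions for C:
  C → n d n
  C → n d n n
  C → n d n d

Found common prefix 'n d n' in productions for C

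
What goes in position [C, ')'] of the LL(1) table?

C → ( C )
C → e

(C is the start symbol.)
To find M[C, ')'], we find productions for C where ')' is in the predict set (PREDICT(N → α) = (FIRST(α) \ {ε}) ∪ (FOLLOW(N) if α ⇒* ε)).

C → ( C ): PREDICT = { '(' }
C → e: PREDICT = { 'e' }

M[C, ')'] is empty (no production applies)

Answer: Empty (error entry)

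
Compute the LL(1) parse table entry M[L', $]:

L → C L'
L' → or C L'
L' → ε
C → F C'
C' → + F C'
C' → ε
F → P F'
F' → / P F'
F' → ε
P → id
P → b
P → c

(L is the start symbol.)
To find M[L', $], we find productions for L' where $ is in the predict set (PREDICT(N → α) = (FIRST(α) \ {ε}) ∪ (FOLLOW(N) if α ⇒* ε)).

Relevant sets:
  FOLLOW(L') = { $ }

L' → or C L': PREDICT = { 'or' }
L' → ε: PREDICT = { $ }
  $ is in predict set, so this production goes in M[L', $]

M[L', $] = L' → ε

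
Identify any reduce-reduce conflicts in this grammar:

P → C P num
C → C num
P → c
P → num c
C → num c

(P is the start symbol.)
Yes — I5: [C → num c .] vs [P → num c .]

Augment with P' → P and build the canonical LR(0) collection (I0 = CLOSURE({[P' → . P]}), then GOTO on every symbol after a dot until no new states appear). It has 9 states:
  I0: { [C → . C num], [C → . num c], [P → . C P num], [P → . c], [P → . num c], [P' → . P] }  — shift
  I1: { [C → . C num], [C → . num c], [C → C . num], [P → . C P num], [P → . c], [P → . num c], [P → C . P num] }  — shift
  I2: { [P' → P .] }  — accept
  I3: { [P → c .] }  — reduce
  I4: { [C → num . c], [P → num . c] }  — shift
  I5: { [C → num c .], [P → num c .] }  — 2 reduces
  I6: { [P → C P . num] }  — shift
  I7: { [C → C num .], [C → num . c], [P → num . c] }  — shift, reduce
  I8: { [P → C P num .] }  — reduce

I5 contains complete items [C → num c .], [P → num c .] — reduce-reduce conflict.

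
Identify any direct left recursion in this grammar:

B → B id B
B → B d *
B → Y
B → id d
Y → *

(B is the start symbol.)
Direct left recursion occurs when N → N α for some non-terminal N (the right-hand side begins with the left-hand side itself).

B → B id B: LEFT RECURSIVE (starts with B)
B → B d *: LEFT RECURSIVE (starts with B)
B → Y: starts with Y
B → id d: starts with id
Y → *: starts with '*'

The grammar has direct left recursion on: B.

Answer: Yes, B is left-recursive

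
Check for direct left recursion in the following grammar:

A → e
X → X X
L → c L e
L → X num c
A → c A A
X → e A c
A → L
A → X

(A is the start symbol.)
Yes, X is left-recursive

A → e: starts with e
X → X X: LEFT RECURSIVE (starts with X)
L → c L e: starts with c
L → X num c: starts with X
A → c A A: starts with c
X → e A c: starts with e
A → L: starts with L
A → X: starts with X

The grammar has direct left recursion on: X.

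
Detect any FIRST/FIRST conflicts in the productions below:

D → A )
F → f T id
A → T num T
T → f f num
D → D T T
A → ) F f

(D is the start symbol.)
Yes. D → A ')' / D → D T T on { ')', 'f' }

FIRST sets of the non-terminals at (or reachable through a nullable prefix from) the front of some alternative:
  FIRST(A) = { ')', 'f' }
  FIRST(D) = { ')', 'f' }
  FIRST(T) = { 'f' }

Productions for D:
  D → A ): FIRST = { ')', 'f' }
  D → D T T: FIRST = { ')', 'f' }
Productions for A:
  A → T num T: FIRST = { 'f' }
  A → ) F f: FIRST = { ')' }
F, T have only one production, so no FIRST/FIRST conflict is possible there.

Conflict for D: D → A ) and D → D T T
  Overlap: { ')', 'f' }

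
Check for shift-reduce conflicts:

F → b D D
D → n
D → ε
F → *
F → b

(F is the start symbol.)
Yes — I3: [D → .] vs [D → . n]; I4: [D → .] vs [D → . n]

A shift-reduce conflict occurs when an LR(0) state has both:
  - a complete (reduce) item [A → α .] (dot at the end), and
  - a shift item [B → β . c γ] (dot before a terminal).

Augment with F' → F and build the canonical LR(0) collection (I0 = CLOSURE({[F' → . F]}), then GOTO on every symbol after a dot until no new states appear). It has 7 states:
  I0: { [F → . *], [F → . b D D], [F → . b], [F' → . F] }  — shift
  I1: { [F → * .] }  — reduce
  I2: { [F' → F .] }  — accept
  I3: { [D → . n], [D → .], [F → b . D D], [F → b .] }  — shift, 2 reduces
  I4: { [D → . n], [D → .], [F → b D . D] }  — shift, reduce
  I5: { [D → n .] }  — reduce
  I6: { [F → b D D .] }  — reduce

I3 contains reduce items [D → .], [F → b .] and shift item [D → . n] — shift-reduce conflict.
I4 contains reduce item [D → .] and shift item [D → . n] — shift-reduce conflict.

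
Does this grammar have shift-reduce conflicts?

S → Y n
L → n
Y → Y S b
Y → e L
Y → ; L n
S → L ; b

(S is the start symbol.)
No shift-reduce conflicts

A shift-reduce conflict occurs when an LR(0) state has both:
  - a complete (reduce) item [A → α .] (dot at the end), and
  - a shift item [B → β . c γ] (dot before a terminal).

Augment with S' → S and build the canonical LR(0) collection (I0 = CLOSURE({[S' → . S]}), then GOTO on every symbol after a dot until no new states appear). It has 15 states:
  I0: { [L → . n], [S → . L ; b], [S → . Y n], [S' → . S], [Y → . ; L n], [Y → . Y S b], [Y → . e L] }  — shift
  I1: { [L → . n], [Y → ; . L n] }  — shift
  I2: { [S → L . ; b] }  — shift
  I3: { [S' → S .] }  — accept
  I4: { [L → . n], [S → . L ; b], [S → . Y n], [S → Y . n], [Y → . ; L n], [Y → . Y S b], [Y → . e L], [Y → Y . S b] }  — shift
  I5: { [L → . n], [Y → e . L] }  — shift
  I6: { [L → n .] }  — reduce
  I7: { [Y → e L .] }  — reduce
  I8: { [Y → Y S . b] }  — shift
  I9: { [L → n .], [S → Y n .] }  — 2 reduces
  I10: { [Y → Y S b .] }  — reduce
  I11: { [S → L ; . b] }  — shift
  I12: { [S → L ; b .] }  — reduce
  I13: { [Y → ; L . n] }  — shift
  I14: { [Y → ; L n .] }  — reduce

No state contains both a complete item and a shift item.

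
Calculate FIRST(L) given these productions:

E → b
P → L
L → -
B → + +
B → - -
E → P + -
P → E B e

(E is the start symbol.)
To compute FIRST(L), examine every production with L on the left-hand side, reading each right-hand side left to right until a non-nullable symbol is reached.

From L → -:
  - '-' is a terminal: add '-' and stop

Collecting: FIRST(L) = { '-' }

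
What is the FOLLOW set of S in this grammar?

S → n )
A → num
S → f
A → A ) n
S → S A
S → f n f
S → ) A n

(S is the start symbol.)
{ $, 'num' }

S is the start symbol, so $ ∈ FOLLOW(S).
In S → S A: S is followed by A, add FIRST(A) \ {ε} = { 'num' }

Taking the union: FOLLOW(S) = { $, 'num' }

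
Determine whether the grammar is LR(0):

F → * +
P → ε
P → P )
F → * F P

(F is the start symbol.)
No. Shift-reduce conflict between [F → * F P .] and [P → P . )]

Augment with F' → F and build the canonical LR(0) collection (I0 = CLOSURE({[F' → . F]}), then GOTO on every symbol after a dot until no new states appear). It has 7 states:
  I0: { [F → . * +], [F → . * F P], [F' → . F] }  — shift
  I1: { [F → * . +], [F → * . F P], [F → . * +], [F → . * F P] }  — shift
  I2: { [F' → F .] }  — accept
  I3: { [F → * + .] }  — reduce
  I4: { [F → * F . P], [P → . P )], [P → .] }  — reduce
  I5: { [F → * F P .], [P → P . )] }  — shift, reduce
  I6: { [P → P ) .] }  — reduce

Conflict in state I5:
  Shift-reduce conflict between [F → * F P .] and [P → P . )]
So the grammar is NOT LR(0).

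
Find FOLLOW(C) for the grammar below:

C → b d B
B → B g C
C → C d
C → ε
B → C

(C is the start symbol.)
To compute FOLLOW(C), find every occurrence of C on a right-hand side N → α C β: add FIRST(β) \ {ε}, and if β is empty or nullable also add FOLLOW(N). Iterate to a fixed point.

C is the start symbol, so $ ∈ FOLLOW(C).
In B → B g C: C is at the end, add FOLLOW(B)
In C → C d: C is followed by d, add FIRST(d) \ {ε} = { 'd' }
In B → C: C is at the end, add FOLLOW(B)

The FOLLOW sets referred to above (computed the same way, to a fixed point):
  FOLLOW(B) = { $, 'd', 'g' }

Taking the union: FOLLOW(C) = { $, 'd', 'g' }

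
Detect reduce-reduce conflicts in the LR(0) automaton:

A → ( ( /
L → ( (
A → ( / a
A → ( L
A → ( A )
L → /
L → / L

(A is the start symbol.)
Yes — I14: [A → ( ( / .] vs [L → / .]

Augment with A' → A and build the canonical LR(0) collection (I0 = CLOSURE({[A' → . A]}), then GOTO on every symbol after a dot until no new states appear). It has 15 states:
  I0: { [A → . ( ( /], [A → . ( / a], [A → . ( A )], [A → . ( L], [A' → . A] }  — shift
  I1: { [A → ( . ( /], [A → ( . / a], [A → ( . A )], [A → ( . L], [A → . ( ( /], [A → . ( / a], [A → . ( A )], [A → . ( L], [L → . ( (], [L → . / L], [L → . /] }  — shift
  I2: { [A' → A .] }  — accept
  I3: { [A → ( ( . /], [A → ( . ( /], [A → ( . / a], [A → ( . A )], [A → ( . L], [A → . ( ( /], [A → . ( / a], [A → . ( A )], [A → . ( L], [L → ( . (], [L → . ( (], [L → . / L], [L → . /] }  — shift
  I4: { [A → ( / . a], [L → . ( (], [L → . / L], [L → . /], [L → / . L], [L → / .] }  — shift, reduce
  I5: { [A → ( A . )] }  — shift
  I6: { [A → ( L .] }  — reduce
  I7: { [A → ( A ) .] }  — reduce
  I8: { [L → ( . (] }  — shift
  I9: { [L → . ( (], [L → . / L], [L → . /], [L → / . L], [L → / .] }  — shift, reduce
  I10: { [L → / L .] }  — reduce
  I11: { [A → ( / a .] }  — reduce
  I12: { [L → ( ( .] }  — reduce
  I13: { [A → ( ( . /], [A → ( . ( /], [A → ( . / a], [A → ( . A )], [A → ( . L], [A → . ( ( /], [A → . ( / a], [A → . ( A )], [A → . ( L], [L → ( ( .], [L → ( . (], [L → . ( (], [L → . / L], [L → . /] }  — shift, reduce
  I14: { [A → ( ( / .], [A → ( / . a], [L → . ( (], [L → . / L], [L → . /], [L → / . L], [L → / .] }  — shift, 2 reduces

I14 contains complete items [A → ( ( / .], [L → / .] — reduce-reduce conflict.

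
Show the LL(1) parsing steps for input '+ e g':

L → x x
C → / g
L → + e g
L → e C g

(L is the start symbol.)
LL(1) parsing maintains a stack (initially the start symbol over $) and the input. At each step: if the stack top is a terminal, match it against the current input token; if it is a non-terminal N, replace it with the RHS of M[N, lookahead] (the unique production whose predict set contains the lookahead).

Stack is shown with the top on the left.

Stack    Input    Action
------------------------
L $      + e g $  output L → + e g
+ e g $  + e g $  match '+'
e g $    e g $    match 'e'
g $      g $      match 'g'
$        $        accept

The string is accepted.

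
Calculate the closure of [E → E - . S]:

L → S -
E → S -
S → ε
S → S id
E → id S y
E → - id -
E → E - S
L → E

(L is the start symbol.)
{ [E → E - . S], [S → . S id], [S → .] }

To compute CLOSURE, for each item [A → α.Bβ] where B is a non-terminal, add [B → .γ] for all productions B → γ; repeat for the newly added items until nothing changes.

Start with: [E → E - . S]
  [E → E - . S] has the dot before S: add [S → .], [S → . S id]
No further items can be added.

CLOSURE = { [E → E - . S], [S → . S id], [S → .] }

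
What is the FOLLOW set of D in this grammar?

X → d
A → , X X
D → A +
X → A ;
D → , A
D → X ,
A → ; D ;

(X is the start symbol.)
In A → ; D ;: D is followed by ';', add FIRST(';') \ {ε} = { ';' }

Taking the union: FOLLOW(D) = { ';' }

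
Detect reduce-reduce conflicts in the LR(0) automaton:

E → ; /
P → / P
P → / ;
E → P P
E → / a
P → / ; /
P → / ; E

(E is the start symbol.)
No reduce-reduce conflicts

Augment with E' → E and build the canonical LR(0) collection (I0 = CLOSURE({[E' → . E]}), then GOTO on every symbol after a dot until no new states appear). It has 13 states:
  I0: { [E → . / a], [E → . ; /], [E → . P P], [E' → . E], [P → . / ; /], [P → . / ; E], [P → . / ;], [P → . / P] }  — shift
  I1: { [E → / . a], [P → . / ; /], [P → . / ; E], [P → . / ;], [P → . / P], [P → / . ; /], [P → / . ; E], [P → / . ;], [P → / . P] }  — shift
  I2: { [E → ; . /] }  — shift
  I3: { [E' → E .] }  — accept
  I4: { [E → P . P], [P → . / ; /], [P → . / ; E], [P → . / ;], [P → . / P] }  — shift
  I5: { [P → . / ; /], [P → . / ; E], [P → . / ;], [P → . / P], [P → / . ; /], [P → / . ; E], [P → / . ;], [P → / . P] }  — shift
  I6: { [E → P P .] }  — reduce
  I7: { [E → . / a], [E → . ; /], [E → . P P], [P → . / ; /], [P → . / ; E], [P → . / ;], [P → . / P], [P → / ; . /], [P → / ; . E], [P → / ; .] }  — shift, reduce
  I8: { [P → / P .] }  — reduce
  I9: { [E → / . a], [P → . / ; /], [P → . / ; E], [P → . / ;], [P → . / P], [P → / . ; /], [P → / . ; E], [P → / . ;], [P → / . P], [P → / ; / .] }  — shift, reduce
  I10: { [P → / ; E .] }  — reduce
  I11: { [E → / a .] }  — reduce
  I12: { [E → ; / .] }  — reduce

No state contains more than one complete item.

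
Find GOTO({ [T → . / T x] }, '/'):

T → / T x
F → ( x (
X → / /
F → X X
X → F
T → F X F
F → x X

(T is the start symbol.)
GOTO(I, '/') = CLOSURE({ [A → αX.β] : [A → α.Xβ] ∈ I, X = '/' })

Items with dot before '/', with the dot advanced:
  [T → . / T x] → [T → / . T x]
Closure of the advanced items:
  [T → / . T x] has the dot before T: add [T → . / T x], [T → . F X F]
  [T → . F X F] has the dot before F: add [F → . ( x (], [F → . X X], [F → . x X]
  [F → . X X] has the dot before X: add [X → . / /], [X → . F]

GOTO = { [F → . ( x (], [F → . X X], [F → . x X], [T → . / T x], [T → . F X F], [T → / . T x], [X → . / /], [X → . F] }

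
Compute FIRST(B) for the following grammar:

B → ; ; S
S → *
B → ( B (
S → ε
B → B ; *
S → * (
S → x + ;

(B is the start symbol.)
To compute FIRST(B), examine every production with B on the left-hand side, reading each right-hand side left to right until a non-nullable symbol is reached.

From B → ; ; S:
  - ';' is a terminal: add ';' and stop
From B → ( B (:
  - '(' is a terminal: add '(' and stop
From B → B ; *:
  - B is the symbol being defined: contributes nothing new
    B is not nullable, so stop

Collecting: FIRST(B) = { '(', ';' }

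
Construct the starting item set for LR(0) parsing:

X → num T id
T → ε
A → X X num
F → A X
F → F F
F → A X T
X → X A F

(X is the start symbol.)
First, augment the grammar with X' → X
I₀ = CLOSURE({ [X' → . X] }):
  [X' → . X] has the dot before X: add [X → . num T id], [X → . X A F]
No further items can be added.

I₀ = { [X → . X A F], [X → . num T id], [X' → . X] }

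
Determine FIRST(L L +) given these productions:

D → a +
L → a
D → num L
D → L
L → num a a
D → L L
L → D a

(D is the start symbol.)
FIRST sets of the non-terminals involved (from the grammar, by fixed-point iteration):
  FIRST(L) = { 'a', 'num' }

To compute FIRST(L L +), process the symbols left to right:
Symbol L is a non-terminal. Add FIRST(L) \ {ε} = { 'a', 'num' }
L is not nullable (ε ∉ FIRST(L)), so stop here.
FIRST(L L +) = { 'a', 'num' }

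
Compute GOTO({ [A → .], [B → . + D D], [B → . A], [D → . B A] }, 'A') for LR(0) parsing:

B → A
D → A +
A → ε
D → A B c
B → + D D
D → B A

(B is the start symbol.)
{ [B → A .] }

GOTO(I, 'A') = CLOSURE({ [A → αX.β] : [A → α.Xβ] ∈ I, X = 'A' })

Items with dot before 'A', with the dot advanced:
  [B → . A] → [B → A .]
Closure adds nothing (no advanced item has the dot before a non-terminal).

GOTO = { [B → A .] }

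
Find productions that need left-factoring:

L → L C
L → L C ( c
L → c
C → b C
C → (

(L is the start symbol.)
Yes, L has productions with common prefix 'L C'

Left-factoring is needed when two productions for the same non-terminal
share a common prefix on the right-hand side.

Productions for L:
  L → L C
  L → L C ( c
  L → c
Productions for C:
  C → b C
  C → (

Found common prefix 'L C' in productions for L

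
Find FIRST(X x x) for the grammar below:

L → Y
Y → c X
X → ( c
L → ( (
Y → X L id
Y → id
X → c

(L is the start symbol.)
FIRST sets of the non-terminals involved (from the grammar, by fixed-point iteration):
  FIRST(X) = { '(', 'c' }

To compute FIRST(X x x), process the symbols left to right:
Symbol X is a non-terminal. Add FIRST(X) \ {ε} = { '(', 'c' }
X is not nullable (ε ∉ FIRST(X)), so stop here.
FIRST(X x x) = { '(', 'c' }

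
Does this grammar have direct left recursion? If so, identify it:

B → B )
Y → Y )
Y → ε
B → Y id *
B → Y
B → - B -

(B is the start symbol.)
Yes, B, Y are left-recursive

Direct left recursion occurs when N → N α for some non-terminal N (the right-hand side begins with the left-hand side itself).

B → B ): LEFT RECURSIVE (starts with B)
Y → Y ): LEFT RECURSIVE (starts with Y)
Y → ε: starts with ε
B → Y id *: starts with Y
B → Y: starts with Y
B → - B -: starts with '-'

The grammar has direct left recursion on: B, Y.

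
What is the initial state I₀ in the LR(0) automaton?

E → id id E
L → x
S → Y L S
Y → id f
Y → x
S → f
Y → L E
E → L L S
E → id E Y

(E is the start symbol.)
First, augment the grammar with E' → E
I₀ = CLOSURE({ [E' → . E] }):
  [E' → . E] has the dot before E: add [E → . id id E], [E → . L L S], [E → . id E Y]
  [E → . L L S] has the dot before L: add [L → . x]
No further items can be added.

I₀ = { [E → . L L S], [E → . id E Y], [E → . id id E], [E' → . E], [L → . x] }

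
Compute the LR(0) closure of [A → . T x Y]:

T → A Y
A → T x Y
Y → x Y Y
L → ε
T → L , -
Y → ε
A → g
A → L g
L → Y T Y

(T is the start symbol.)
Start with: [A → . T x Y]
  [A → . T x Y] has the dot before T: add [T → . A Y], [T → . L , -]
  [T → . A Y] has the dot before A: add [A → . g], [A → . L g]
  [T → . L , -] has the dot before L: add [L → .], [L → . Y T Y]
  [L → . Y T Y] has the dot before Y: add [Y → . x Y Y], [Y → .]
No further items can be added.

CLOSURE = { [A → . L g], [A → . T x Y], [A → . g], [L → . Y T Y], [L → .], [T → . A Y], [T → . L , -], [Y → . x Y Y], [Y → .] }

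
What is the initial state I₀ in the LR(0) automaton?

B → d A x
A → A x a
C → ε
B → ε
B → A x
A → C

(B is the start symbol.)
{ [A → . A x a], [A → . C], [B → . A x], [B → . d A x], [B → .], [B' → . B], [C → .] }

First, augment the grammar with B' → B
I₀ = CLOSURE({ [B' → . B] }):
  [B' → . B] has the dot before B: add [B → . d A x], [B → .], [B → . A x]
  [B → . A x] has the dot before A: add [A → . A x a], [A → . C]
  [A → . C] has the dot before C: add [C → .]
No further items can be added.

I₀ = { [A → . A x a], [A → . C], [B → . A x], [B → . d A x], [B → .], [B' → . B], [C → .] }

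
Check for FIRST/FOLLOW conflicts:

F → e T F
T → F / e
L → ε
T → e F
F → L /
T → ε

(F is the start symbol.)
Yes. T → F '/' e with FOLLOW(T) on { '/', 'e' }; T → e F with FOLLOW(T) on { 'e' }

A FIRST/FOLLOW conflict occurs when a non-terminal N has a nullable alternative N → β (β ⇒* ε) and another alternative N → α with FIRST(α) ∩ FOLLOW(N) ≠ ∅: on such a lookahead the parser cannot decide between expanding α and letting N vanish via β.

Nullable non-terminals: L, T.
FIRST sets used below: FIRST(F) = { '/', 'e' }
L has a nullable alternative but only one production, so nothing to check.

T: nullable alternative(s) T → ε; FOLLOW(T) = { '/', 'e' }
  T → F / e: FIRST \ {ε} = { '/', 'e' } — overlaps FOLLOW(T) on { '/', 'e' }: CONFLICT
  T → e F: FIRST \ {ε} = { 'e' } — overlaps FOLLOW(T) on { 'e' }: CONFLICT
  T → ε: FIRST \ {ε} = { } — this is the only nullable alternative, skip

F has no nullable alternative, so no FIRST/FOLLOW check is needed there.

So the grammar has 2 FIRST/FOLLOW conflicts (marked CONFLICT above).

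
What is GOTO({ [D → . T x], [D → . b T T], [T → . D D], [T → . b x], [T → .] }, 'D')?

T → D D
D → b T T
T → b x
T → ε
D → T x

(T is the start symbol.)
{ [D → . T x], [D → . b T T], [T → . D D], [T → . b x], [T → .], [T → D . D] }

GOTO(I, 'D') = CLOSURE({ [A → αX.β] : [A → α.Xβ] ∈ I, X = 'D' })

Items with dot before 'D', with the dot advanced:
  [T → . D D] → [T → D . D]
Closure of the advanced items:
  [T → D . D] has the dot before D: add [D → . b T T], [D → . T x]
  [D → . T x] has the dot before T: add [T → . D D], [T → . b x], [T → .]

GOTO = { [D → . T x], [D → . b T T], [T → . D D], [T → . b x], [T → .], [T → D . D] }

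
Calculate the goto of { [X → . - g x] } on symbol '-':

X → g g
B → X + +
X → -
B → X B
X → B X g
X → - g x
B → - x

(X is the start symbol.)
{ [X → - . g x] }

GOTO(I, '-') = CLOSURE({ [A → αX.β] : [A → α.Xβ] ∈ I, X = '-' })

Items with dot before '-', with the dot advanced:
  [X → . - g x] → [X → - . g x]
Closure adds nothing (no advanced item has the dot before a non-terminal).

GOTO = { [X → - . g x] }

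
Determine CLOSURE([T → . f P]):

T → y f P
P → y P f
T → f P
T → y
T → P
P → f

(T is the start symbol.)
{ [T → . f P] }

Start with: [T → . f P]
The dot precedes the terminal f, so nothing is added.

CLOSURE = { [T → . f P] }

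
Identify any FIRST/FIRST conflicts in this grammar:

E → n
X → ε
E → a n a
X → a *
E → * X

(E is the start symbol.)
A FIRST/FIRST conflict occurs when two productions N → α and N → β for the same non-terminal have FIRST(α) ∩ FIRST(β) ≠ ∅ (with ε ∈ FIRST of a nullable right-hand side, so two nullable alternatives also conflict).

Productions for E:
  E → n: FIRST = { 'n' }
  E → a n a: FIRST = { 'a' }
  E → * X: FIRST = { '*' }
Productions for X:
  X → ε: FIRST = { ε }
  X → a *: FIRST = { 'a' }

All alternatives of each non-terminal have pairwise disjoint FIRST sets.

Answer: No FIRST/FIRST conflicts.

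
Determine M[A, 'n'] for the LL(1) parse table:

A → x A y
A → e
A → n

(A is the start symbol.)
A → n

To find M[A, 'n'], we find productions for A where 'n' is in the predict set (PREDICT(N → α) = (FIRST(α) \ {ε}) ∪ (FOLLOW(N) if α ⇒* ε)).

A → x A y: PREDICT = { 'x' }
A → e: PREDICT = { 'e' }
A → n: PREDICT = { 'n' }
  'n' is in predict set, so this production goes in M[A, 'n']

M[A, 'n'] = A → n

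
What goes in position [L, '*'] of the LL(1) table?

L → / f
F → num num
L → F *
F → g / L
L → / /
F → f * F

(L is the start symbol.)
To find M[L, '*'], we find productions for L where '*' is in the predict set (PREDICT(N → α) = (FIRST(α) \ {ε}) ∪ (FOLLOW(N) if α ⇒* ε)).

Relevant sets:
  FIRST(F) = { 'f', 'g', 'num' }

L → / f: PREDICT = { '/' }
L → F *: PREDICT = { 'f', 'g', 'num' }
L → / /: PREDICT = { '/' }

M[L, '*'] is empty (no production applies)

Answer: Empty (error entry)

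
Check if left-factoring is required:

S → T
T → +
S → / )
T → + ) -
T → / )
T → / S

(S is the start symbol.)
Yes, T has productions with common prefix '+'; T has productions with common prefix '/'

Left-factoring is needed when two productions for the same non-terminal
share a common prefix on the right-hand side.

Productions for S:
  S → T
  S → / )
Productions for T:
  T → +
  T → + ) -
  T → / )
  T → / S

Found common prefix '+' in productions for T
Found common prefix '/' in productions for T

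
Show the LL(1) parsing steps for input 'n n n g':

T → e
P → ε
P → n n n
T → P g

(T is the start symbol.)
Stack is shown with the top on the left.

Stack      Input      Action
----------------------------
T $        n n n g $  output T → P g
P g $      n n n g $  output P → n n n
n n n g $  n n n g $  match 'n'
n n g $    n n g $    match 'n'
n g $      n g $      match 'n'
g $        g $        match 'g'
$          $          accept

The string is accepted.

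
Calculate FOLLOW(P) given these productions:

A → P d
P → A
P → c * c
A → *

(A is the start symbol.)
{ 'd' }

In A → P d: P is followed by d, add FIRST(d) \ {ε} = { 'd' }

Taking the union: FOLLOW(P) = { 'd' }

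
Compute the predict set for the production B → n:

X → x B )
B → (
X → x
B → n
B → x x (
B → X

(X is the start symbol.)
{ 'n' }

PREDICT(B → n) = (FIRST(RHS) \ {ε}) ∪ (FOLLOW(B) if ε ∈ FIRST(RHS), i.e. RHS ⇒* ε)
FIRST(n) = { 'n' }
ε ∉ FIRST(n), so FOLLOW(B) is not added.
PREDICT(B → n) = { 'n' }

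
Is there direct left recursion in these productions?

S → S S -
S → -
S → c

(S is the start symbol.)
Yes, S is left-recursive

S → S S -: LEFT RECURSIVE (starts with S)
S → -: starts with '-'
S → c: starts with c

The grammar has direct left recursion on: S.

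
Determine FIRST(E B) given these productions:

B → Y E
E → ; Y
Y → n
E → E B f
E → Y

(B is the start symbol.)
FIRST sets of the non-terminals involved (from the grammar, by fixed-point iteration):
  FIRST(E) = { ';', 'n' }

To compute FIRST(E B), process the symbols left to right:
Symbol E is a non-terminal. Add FIRST(E) \ {ε} = { ';', 'n' }
E is not nullable (ε ∉ FIRST(E)), so stop here.
FIRST(E B) = { ';', 'n' }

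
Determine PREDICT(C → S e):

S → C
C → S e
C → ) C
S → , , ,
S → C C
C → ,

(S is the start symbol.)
{ ')', ',' }

PREDICT(C → S e) = (FIRST(RHS) \ {ε}) ∪ (FOLLOW(C) if ε ∈ FIRST(RHS), i.e. RHS ⇒* ε)
FIRST(S) = { ')', ',' }
FIRST(S e) = { ')', ',' }
ε ∉ FIRST(S e), so FOLLOW(C) is not added.
PREDICT(C → S e) = { ')', ',' }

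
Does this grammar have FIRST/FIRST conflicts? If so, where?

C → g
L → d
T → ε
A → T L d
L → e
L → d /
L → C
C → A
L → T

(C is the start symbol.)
A FIRST/FIRST conflict occurs when two productions N → α and N → β for the same non-terminal have FIRST(α) ∩ FIRST(β) ≠ ∅ (with ε ∈ FIRST of a nullable right-hand side, so two nullable alternatives also conflict).

FIRST sets of the non-terminals at (or reachable through a nullable prefix from) the front of some alternative:
  FIRST(A) = { 'd', 'e', 'g' }
  FIRST(C) = { 'd', 'e', 'g' }
  FIRST(T) = { ε }

Productions for C:
  C → g: FIRST = { 'g' }
  C → A: FIRST = { 'd', 'e', 'g' }
Productions for L:
  L → d: FIRST = { 'd' }
  L → e: FIRST = { 'e' }
  L → d /: FIRST = { 'd' }
  L → C: FIRST = { 'd', 'e', 'g' }
  L → T: FIRST = { ε }
T, A have only one production, so no FIRST/FIRST conflict is possible there.

Conflict for C: C → g and C → A
  Overlap: { 'g' }
Conflict for L: L → d and L → d /
  Overlap: { 'd' }
Conflict for L: L → d and L → C
  Overlap: { 'd' }
Conflict for L: L → e and L → C
  Overlap: { 'e' }
Conflict for L: L → d / and L → C
  Overlap: { 'd' }

Answer: Yes. C → g / C → A on { 'g' }; L → d / L → d '/' on { 'd' }; L → d / L → C on { 'd' }; L → e / L → C on { 'e' }; L → d '/' / L → C on { 'd' }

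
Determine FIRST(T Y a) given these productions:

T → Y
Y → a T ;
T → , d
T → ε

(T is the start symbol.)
{ ',', 'a' }

FIRST sets of the non-terminals involved (from the grammar, by fixed-point iteration):
  FIRST(T) = { ',', 'a', ε }
  FIRST(Y) = { 'a' }

To compute FIRST(T Y a), process the symbols left to right:
Symbol T is a non-terminal. Add FIRST(T) \ {ε} = { ',', 'a' }
T is nullable (ε ∈ FIRST(T)), continue to the next symbol.
Symbol Y is a non-terminal. Add FIRST(Y) \ {ε} = { 'a' }
Y is not nullable (ε ∉ FIRST(Y)), so stop here.
FIRST(T Y a) = { ',', 'a' }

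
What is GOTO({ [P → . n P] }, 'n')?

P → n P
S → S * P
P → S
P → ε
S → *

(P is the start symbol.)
GOTO(I, 'n') = CLOSURE({ [A → αX.β] : [A → α.Xβ] ∈ I, X = 'n' })

Items with dot before 'n', with the dot advanced:
  [P → . n P] → [P → n . P]
Closure of the advanced items:
  [P → n . P] has the dot before P: add [P → . n P], [P → . S], [P → .]
  [P → . S] has the dot before S: add [S → . S * P], [S → . *]

GOTO = { [P → . S], [P → . n P], [P → .], [P → n . P], [S → . *], [S → . S * P] }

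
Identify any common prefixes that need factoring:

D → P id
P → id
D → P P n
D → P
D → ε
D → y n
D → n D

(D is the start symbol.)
Left-factoring is needed when two productions for the same non-terminal
share a common prefix on the right-hand side.

Productions for D:
  D → P id
  D → P P n
  D → P
  D → ε
  D → y n
  D → n D

Found common prefix 'P' in productions for D

Answer: Yes, D has productions with common prefix 'P'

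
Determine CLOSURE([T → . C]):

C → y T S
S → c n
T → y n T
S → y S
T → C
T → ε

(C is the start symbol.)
Start with: [T → . C]
  [T → . C] has the dot before C: add [C → . y T S]
No further items can be added.

CLOSURE = { [C → . y T S], [T → . C] }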